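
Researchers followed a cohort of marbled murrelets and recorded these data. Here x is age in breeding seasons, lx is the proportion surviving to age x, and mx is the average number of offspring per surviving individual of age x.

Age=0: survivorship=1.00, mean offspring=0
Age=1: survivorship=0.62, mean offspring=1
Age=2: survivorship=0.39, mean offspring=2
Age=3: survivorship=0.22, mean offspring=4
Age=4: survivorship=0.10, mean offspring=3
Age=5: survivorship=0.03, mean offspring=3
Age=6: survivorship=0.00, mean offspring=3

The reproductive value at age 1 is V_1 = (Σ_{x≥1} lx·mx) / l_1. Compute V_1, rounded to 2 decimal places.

lx·mx for x ≥ 1: 0.62, 0.78, 0.88, 0.3, 0.09, 0 → sum = 2.67
V_1 = 2.67 / l_1 = 2.67 / 0.62 = 4.306452… → 4.31

4.31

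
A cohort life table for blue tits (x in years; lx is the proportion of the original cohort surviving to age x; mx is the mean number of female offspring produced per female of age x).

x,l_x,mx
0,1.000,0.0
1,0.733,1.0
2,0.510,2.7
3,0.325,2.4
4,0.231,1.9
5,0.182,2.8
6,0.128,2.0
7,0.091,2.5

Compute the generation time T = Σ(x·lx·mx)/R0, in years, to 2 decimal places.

3.07

lx·mx: 0, 0.733, 1.377, 0.78, 0.4389, 0.5096, 0.256, 0.2275 → R0 = 4.322
x·lx·mx: 0, 0.733, 2.754, 2.34, 1.7556, 2.548, 1.536, 1.5925 → Σ = 13.2591
T = 13.2591 / 4.322 = 3.067816… → 3.07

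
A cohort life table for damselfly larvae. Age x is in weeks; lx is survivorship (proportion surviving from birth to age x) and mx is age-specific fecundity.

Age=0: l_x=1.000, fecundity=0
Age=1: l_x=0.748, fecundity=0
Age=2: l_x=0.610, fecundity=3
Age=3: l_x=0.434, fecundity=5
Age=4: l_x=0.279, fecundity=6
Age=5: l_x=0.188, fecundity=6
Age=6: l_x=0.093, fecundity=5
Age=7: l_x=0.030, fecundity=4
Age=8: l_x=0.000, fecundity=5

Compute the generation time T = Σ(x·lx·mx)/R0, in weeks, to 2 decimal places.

lx·mx: 0, 0, 1.83, 2.17, 1.674, 1.128, 0.465, 0.12, 0 → R0 = 7.387
x·lx·mx: 0, 0, 3.66, 6.51, 6.696, 5.64, 2.79, 0.84, 0 → Σ = 26.136
T = 26.136 / 7.387 = 3.538107… → 3.54

3.54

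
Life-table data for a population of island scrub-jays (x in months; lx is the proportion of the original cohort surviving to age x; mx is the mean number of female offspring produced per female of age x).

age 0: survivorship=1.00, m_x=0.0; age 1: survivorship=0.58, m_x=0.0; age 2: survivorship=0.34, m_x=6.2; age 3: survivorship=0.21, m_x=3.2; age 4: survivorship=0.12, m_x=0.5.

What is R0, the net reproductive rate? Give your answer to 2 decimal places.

lx·mx by age: 0, 0, 2.108, 0.672, 0.06
R0 = Σ lx·mx = 2.84 → 2.84

2.84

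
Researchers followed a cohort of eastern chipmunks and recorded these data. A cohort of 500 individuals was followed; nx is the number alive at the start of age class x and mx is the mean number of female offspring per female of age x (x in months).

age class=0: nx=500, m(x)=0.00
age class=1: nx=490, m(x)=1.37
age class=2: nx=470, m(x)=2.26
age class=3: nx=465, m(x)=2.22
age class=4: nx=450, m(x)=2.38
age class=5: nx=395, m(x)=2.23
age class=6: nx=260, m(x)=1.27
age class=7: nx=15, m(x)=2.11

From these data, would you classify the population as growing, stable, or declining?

growing

lx = nx/n0 = nx/500: 1, 0.98, 0.94, 0.93, 0.9, 0.79, 0.52, 0.03
R0 = Σ lx·mx = 0 + 1.3426 + 2.1244 + 2.0646 + 2.142 + 1.7617 + 0.6604 + 0.0633 = 10.159
R0 > 1, so the population is growing.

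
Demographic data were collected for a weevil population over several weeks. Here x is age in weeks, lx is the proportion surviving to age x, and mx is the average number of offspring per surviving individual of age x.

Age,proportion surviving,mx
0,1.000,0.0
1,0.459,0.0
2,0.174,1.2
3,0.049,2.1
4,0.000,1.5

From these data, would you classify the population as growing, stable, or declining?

declining

R0 = Σ lx·mx = 0 + 0 + 0.2088 + 0.1029 + 0 = 0.3117
R0 < 1, so the population is declining.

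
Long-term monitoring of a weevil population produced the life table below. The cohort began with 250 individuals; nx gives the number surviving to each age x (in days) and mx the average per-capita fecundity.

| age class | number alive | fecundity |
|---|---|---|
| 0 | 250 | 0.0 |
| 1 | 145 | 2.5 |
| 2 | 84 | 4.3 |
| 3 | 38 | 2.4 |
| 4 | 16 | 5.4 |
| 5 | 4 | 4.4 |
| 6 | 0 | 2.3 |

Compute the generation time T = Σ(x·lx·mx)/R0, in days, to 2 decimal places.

1.95

lx = nx/n0 = nx/250: 1, 0.58, 0.336, 0.152, 0.064, 0.016, 0
lx·mx: 0, 1.45, 1.4448, 0.3648, 0.3456, 0.0704, 0 → R0 = 3.6756
x·lx·mx: 0, 1.45, 2.8896, 1.0944, 1.3824, 0.352, 0 → Σ = 7.1684
T = 7.1684 / 3.6756 = 1.950267… → 1.95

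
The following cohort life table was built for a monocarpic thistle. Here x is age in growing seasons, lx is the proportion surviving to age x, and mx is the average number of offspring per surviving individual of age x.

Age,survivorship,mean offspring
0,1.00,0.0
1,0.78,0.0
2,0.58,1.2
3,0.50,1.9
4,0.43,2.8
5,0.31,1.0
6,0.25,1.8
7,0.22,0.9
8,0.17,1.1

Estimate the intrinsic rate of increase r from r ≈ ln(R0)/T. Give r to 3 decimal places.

0.342

R0 = Σ lx·mx = 0 + 0 + 0.696 + 0.95 + 1.204 + 0.31 + 0.45 + 0.198 + 0.187 = 3.995
Σ x·lx·mx = 16.19; T = 16.19/3.995 = 4.05257…
r ≈ ln(R0)/T = ln(3.995)/4.05257… = 0.34177… → 0.342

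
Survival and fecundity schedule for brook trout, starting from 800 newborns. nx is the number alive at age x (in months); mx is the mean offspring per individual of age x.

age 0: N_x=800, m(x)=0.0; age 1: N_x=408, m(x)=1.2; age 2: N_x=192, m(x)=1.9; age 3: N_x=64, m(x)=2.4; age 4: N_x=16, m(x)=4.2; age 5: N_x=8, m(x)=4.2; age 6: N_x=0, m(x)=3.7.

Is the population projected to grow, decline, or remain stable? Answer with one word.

lx = nx/n0 = nx/800: 1, 0.51, 0.24, 0.08, 0.02, 0.01, 0
R0 = Σ lx·mx = 0 + 0.612 + 0.456 + 0.192 + 0.084 + 0.042 + 0 = 1.386
R0 > 1, so the population is growing.

growing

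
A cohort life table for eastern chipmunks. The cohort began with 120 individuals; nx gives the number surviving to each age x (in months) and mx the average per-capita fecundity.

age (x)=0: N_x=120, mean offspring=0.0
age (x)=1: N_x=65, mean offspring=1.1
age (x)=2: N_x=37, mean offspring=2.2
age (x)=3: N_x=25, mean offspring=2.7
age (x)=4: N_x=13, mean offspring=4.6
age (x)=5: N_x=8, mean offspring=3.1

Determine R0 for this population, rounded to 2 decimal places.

lx = nx/n0 = nx/120: 1, 0.54167…, 0.30833…, 0.20833…, 0.10833…, 0.06667…
lx·mx by age: 0, 0.595833…, 0.678333…, 0.5625…, 0.498333…, 0.206667…
R0 = Σ lx·mx = 2.541667… → 2.54

2.54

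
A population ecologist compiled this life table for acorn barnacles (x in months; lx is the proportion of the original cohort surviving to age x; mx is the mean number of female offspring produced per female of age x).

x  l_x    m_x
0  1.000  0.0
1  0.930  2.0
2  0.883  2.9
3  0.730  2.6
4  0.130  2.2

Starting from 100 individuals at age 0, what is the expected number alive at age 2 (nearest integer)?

88

Expected survivors = N0 · l_2 = 100 × 0.883 = 88.3 → 88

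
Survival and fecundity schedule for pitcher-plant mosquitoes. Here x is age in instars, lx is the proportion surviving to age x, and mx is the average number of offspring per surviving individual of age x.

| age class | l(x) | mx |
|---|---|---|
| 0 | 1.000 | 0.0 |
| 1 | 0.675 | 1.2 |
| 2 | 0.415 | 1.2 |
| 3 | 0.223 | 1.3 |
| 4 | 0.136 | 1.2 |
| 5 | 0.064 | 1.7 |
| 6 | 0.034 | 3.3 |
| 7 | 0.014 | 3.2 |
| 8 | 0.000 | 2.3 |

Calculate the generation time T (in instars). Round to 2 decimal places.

lx·mx: 0, 0.81, 0.498, 0.2899, 0.1632, 0.1088, 0.1122, 0.0448, 0 → R0 = 2.0269
x·lx·mx: 0, 0.81, 0.996, 0.8697, 0.6528, 0.544, 0.6732, 0.3136, 0 → Σ = 4.8593
T = 4.8593 / 2.0269 = 2.397405… → 2.40

2.40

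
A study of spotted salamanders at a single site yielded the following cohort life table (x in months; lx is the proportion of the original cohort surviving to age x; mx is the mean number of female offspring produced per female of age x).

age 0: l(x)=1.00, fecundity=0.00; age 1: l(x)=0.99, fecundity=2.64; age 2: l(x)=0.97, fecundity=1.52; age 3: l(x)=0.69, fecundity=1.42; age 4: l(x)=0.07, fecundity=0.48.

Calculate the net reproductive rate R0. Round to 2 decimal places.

lx·mx by age: 0, 2.6136, 1.4744, 0.9798, 0.0336
R0 = Σ lx·mx = 5.1014 → 5.10

5.10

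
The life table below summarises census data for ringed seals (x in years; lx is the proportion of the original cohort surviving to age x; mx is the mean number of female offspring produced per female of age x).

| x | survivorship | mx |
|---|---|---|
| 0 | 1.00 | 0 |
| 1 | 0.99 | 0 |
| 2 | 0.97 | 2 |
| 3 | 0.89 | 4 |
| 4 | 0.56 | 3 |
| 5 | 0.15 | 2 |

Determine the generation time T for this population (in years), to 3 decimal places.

lx·mx: 0, 0, 1.94, 3.56, 1.68, 0.3 → R0 = 7.48
x·lx·mx: 0, 0, 3.88, 10.68, 6.72, 1.5 → Σ = 22.78
T = 22.78 / 7.48 = 3.045455… → 3.045

3.045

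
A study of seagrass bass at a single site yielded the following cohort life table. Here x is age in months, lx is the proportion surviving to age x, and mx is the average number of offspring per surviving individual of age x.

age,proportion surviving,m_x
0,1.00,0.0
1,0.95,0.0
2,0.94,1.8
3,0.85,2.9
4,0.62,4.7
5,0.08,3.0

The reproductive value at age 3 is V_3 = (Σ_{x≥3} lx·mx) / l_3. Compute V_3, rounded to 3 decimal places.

6.611

lx·mx for x ≥ 3: 2.465, 2.914, 0.24 → sum = 5.619
V_3 = 5.619 / l_3 = 5.619 / 0.85 = 6.610588… → 6.611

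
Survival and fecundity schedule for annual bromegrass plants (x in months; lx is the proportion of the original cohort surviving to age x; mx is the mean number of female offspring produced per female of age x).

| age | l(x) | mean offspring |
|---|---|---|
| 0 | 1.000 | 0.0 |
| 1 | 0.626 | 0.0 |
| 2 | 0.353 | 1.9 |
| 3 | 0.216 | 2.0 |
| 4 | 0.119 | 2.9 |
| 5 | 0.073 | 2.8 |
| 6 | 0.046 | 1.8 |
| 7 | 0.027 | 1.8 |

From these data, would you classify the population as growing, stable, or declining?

growing

R0 = Σ lx·mx = 0 + 0 + 0.6707 + 0.432 + 0.3451 + 0.2044 + 0.0828 + 0.0486 = 1.7836
R0 > 1, so the population is growing.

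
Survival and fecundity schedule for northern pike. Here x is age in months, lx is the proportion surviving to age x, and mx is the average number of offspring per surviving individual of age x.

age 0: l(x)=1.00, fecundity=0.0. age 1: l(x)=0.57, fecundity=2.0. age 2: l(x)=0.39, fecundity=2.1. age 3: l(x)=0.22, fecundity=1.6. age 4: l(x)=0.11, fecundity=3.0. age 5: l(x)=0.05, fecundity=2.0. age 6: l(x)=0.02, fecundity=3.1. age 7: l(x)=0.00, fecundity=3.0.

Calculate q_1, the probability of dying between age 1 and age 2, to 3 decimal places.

0.316

q_1 = (l_1 − l_2) / l_1 = (0.57 − 0.39) / 0.57
     = 0.18 / 0.57 = 0.315789… → 0.316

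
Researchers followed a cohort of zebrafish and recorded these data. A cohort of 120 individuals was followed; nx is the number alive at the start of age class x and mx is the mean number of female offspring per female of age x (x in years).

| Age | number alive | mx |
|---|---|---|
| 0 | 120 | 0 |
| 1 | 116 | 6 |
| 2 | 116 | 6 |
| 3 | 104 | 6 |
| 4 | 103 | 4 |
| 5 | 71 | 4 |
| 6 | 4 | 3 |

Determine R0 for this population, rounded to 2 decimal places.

lx = nx/n0 = nx/120: 1, 0.96667…, 0.96667…, 0.86667…, 0.85833…, 0.59167…, 0.03333…
lx·mx by age: 0, 5.8…, 5.8…, 5.2…, 3.433333…, 2.366667…, 0.1…
R0 = Σ lx·mx = 22.7… → 22.70

22.70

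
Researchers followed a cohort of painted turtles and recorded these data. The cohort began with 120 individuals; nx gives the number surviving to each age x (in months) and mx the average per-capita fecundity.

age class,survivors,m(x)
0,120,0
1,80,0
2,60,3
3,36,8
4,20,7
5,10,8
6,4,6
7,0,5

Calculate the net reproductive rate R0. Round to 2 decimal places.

5.93

lx = nx/n0 = nx/120: 1, 0.66667…, 0.5, 0.3, 0.16667…, 0.08333…, 0.03333…, 0
lx·mx by age: 0, 0, 1.5, 2.4, 1.166667…, 0.666667…, 0.2…, 0
R0 = Σ lx·mx = 5.933333… → 5.93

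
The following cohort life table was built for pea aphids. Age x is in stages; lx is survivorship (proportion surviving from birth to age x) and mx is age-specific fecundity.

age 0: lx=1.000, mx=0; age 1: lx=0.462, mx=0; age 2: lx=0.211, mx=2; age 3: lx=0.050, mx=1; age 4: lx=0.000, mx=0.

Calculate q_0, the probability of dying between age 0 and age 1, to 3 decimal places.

q_0 = (l_0 − l_1) / l_0 = (1 − 0.462) / 1
     = 0.538 / 1 = 0.538 → 0.538

0.538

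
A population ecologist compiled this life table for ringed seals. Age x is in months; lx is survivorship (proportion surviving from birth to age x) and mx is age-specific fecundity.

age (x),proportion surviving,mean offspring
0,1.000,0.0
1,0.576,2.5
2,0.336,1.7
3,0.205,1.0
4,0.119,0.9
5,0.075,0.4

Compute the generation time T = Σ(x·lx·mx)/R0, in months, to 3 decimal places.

1.604

lx·mx: 0, 1.44, 0.5712, 0.205, 0.1071, 0.03 → R0 = 2.3533
x·lx·mx: 0, 1.44, 1.1424, 0.615, 0.4284, 0.15 → Σ = 3.7758
T = 3.7758 / 2.3533 = 1.60447… → 1.604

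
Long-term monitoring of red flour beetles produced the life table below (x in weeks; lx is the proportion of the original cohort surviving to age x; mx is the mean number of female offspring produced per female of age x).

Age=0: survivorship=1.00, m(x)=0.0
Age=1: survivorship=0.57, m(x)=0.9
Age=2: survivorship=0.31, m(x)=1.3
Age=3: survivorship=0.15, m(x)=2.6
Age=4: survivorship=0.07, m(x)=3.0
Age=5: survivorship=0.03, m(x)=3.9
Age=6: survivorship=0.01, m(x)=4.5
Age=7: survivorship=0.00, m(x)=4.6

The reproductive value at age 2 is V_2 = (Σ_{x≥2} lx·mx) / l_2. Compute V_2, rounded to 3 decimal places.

lx·mx for x ≥ 2: 0.403, 0.39, 0.21, 0.117, 0.045, 0 → sum = 1.165
V_2 = 1.165 / l_2 = 1.165 / 0.31 = 3.758065… → 3.758

3.758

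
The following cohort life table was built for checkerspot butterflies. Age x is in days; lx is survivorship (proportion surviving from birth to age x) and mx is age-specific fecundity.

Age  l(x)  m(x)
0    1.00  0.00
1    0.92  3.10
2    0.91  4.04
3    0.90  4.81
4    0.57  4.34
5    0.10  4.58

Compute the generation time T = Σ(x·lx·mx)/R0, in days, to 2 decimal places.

lx·mx: 0, 2.852, 3.6764, 4.329, 2.4738, 0.458 → R0 = 13.7892
x·lx·mx: 0, 2.852, 7.3528, 12.987, 9.8952, 2.29 → Σ = 35.377
T = 35.377 / 13.7892 = 2.565559… → 2.57

2.57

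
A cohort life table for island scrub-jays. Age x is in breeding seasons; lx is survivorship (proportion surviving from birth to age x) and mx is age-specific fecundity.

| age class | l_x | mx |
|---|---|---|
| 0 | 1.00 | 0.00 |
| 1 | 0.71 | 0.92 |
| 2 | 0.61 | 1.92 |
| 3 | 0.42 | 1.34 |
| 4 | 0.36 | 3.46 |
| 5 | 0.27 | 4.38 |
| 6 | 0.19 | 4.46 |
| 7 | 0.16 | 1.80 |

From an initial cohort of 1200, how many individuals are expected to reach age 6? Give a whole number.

Expected survivors = N0 · l_6 = 1200 × 0.19 = 228 → 228

228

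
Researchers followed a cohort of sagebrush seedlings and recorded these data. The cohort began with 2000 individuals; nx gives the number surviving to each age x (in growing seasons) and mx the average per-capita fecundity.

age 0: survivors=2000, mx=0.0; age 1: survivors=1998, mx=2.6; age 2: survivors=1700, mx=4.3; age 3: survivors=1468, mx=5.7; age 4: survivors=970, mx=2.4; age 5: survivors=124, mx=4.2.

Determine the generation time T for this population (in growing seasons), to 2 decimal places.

lx = nx/n0 = nx/2000: 1, 0.999, 0.85, 0.734, 0.485, 0.062
lx·mx: 0, 2.5974, 3.655, 4.1838, 1.164, 0.2604 → R0 = 11.8606
x·lx·mx: 0, 2.5974, 7.31, 12.5514, 4.656, 1.302 → Σ = 28.4168
T = 28.4168 / 11.8606 = 2.395899… → 2.40

2.40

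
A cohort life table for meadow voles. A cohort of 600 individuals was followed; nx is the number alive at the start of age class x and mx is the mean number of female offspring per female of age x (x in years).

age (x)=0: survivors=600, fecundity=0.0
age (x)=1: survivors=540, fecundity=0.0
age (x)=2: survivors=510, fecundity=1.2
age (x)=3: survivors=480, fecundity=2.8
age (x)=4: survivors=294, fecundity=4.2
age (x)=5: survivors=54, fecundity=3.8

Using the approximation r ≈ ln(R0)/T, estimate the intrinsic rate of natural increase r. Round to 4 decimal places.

lx = nx/n0 = nx/600: 1, 0.9, 0.85, 0.8, 0.49, 0.09
R0 = Σ lx·mx = 0 + 0 + 1.02 + 2.24 + 2.058 + 0.342 = 5.66
Σ x·lx·mx = 18.702; T = 18.702/5.66 = 3.30424…
r ≈ ln(R0)/T = ln(5.66)/3.30424… = 0.524606… → 0.5246

0.5246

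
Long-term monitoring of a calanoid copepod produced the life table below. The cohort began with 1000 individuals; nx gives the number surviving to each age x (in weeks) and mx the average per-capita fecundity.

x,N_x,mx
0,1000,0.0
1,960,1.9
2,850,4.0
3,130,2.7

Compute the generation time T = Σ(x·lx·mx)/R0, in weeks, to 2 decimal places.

1.74

lx = nx/n0 = nx/1000: 1, 0.96, 0.85, 0.13
lx·mx: 0, 1.824, 3.4, 0.351 → R0 = 5.575
x·lx·mx: 0, 1.824, 6.8, 1.053 → Σ = 9.677
T = 9.677 / 5.575 = 1.735785… → 1.74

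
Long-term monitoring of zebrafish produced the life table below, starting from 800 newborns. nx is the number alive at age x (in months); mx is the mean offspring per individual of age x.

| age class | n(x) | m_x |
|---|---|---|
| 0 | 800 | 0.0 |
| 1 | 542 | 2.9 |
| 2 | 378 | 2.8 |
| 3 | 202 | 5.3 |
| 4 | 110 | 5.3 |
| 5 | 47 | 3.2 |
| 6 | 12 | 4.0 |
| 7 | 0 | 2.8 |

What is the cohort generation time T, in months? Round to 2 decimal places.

2.29

lx = nx/n0 = nx/800: 1, 0.6775, 0.4725, 0.2525, 0.1375, 0.05875, 0.015, 0
lx·mx: 0, 1.96475, 1.323, 1.33825, 0.72875, 0.188, 0.06, 0 → R0 = 5.60275
x·lx·mx: 0, 1.96475, 2.646, 4.01475, 2.915, 0.94, 0.36, 0 → Σ = 12.8405
T = 12.8405 / 5.60275 = 2.291821… → 2.29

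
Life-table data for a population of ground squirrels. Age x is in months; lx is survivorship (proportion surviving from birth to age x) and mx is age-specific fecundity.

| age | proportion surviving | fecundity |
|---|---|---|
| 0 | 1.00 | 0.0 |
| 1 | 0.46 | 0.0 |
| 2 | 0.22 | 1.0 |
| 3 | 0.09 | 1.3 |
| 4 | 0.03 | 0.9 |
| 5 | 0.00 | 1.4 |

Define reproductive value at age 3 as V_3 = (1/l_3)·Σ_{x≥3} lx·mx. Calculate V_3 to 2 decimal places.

lx·mx for x ≥ 3: 0.117, 0.027, 0 → sum = 0.144
V_3 = 0.144 / l_3 = 0.144 / 0.09 = 1.6 → 1.60

1.60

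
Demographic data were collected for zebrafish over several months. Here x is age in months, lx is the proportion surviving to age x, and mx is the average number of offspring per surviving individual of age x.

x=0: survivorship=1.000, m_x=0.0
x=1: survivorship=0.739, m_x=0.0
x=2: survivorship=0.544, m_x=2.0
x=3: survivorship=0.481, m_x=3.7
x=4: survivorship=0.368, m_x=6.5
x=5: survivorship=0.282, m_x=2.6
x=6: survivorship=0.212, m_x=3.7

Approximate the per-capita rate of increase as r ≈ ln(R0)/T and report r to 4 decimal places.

0.5095

R0 = Σ lx·mx = 0 + 0 + 1.088 + 1.7797 + 2.392 + 0.7332 + 0.7844 = 6.7773
Σ x·lx·mx = 25.4555; T = 25.4555/6.7773 = 3.75599…
r ≈ ln(R0)/T = ln(6.7773)/3.75599… = 0.509473… → 0.5095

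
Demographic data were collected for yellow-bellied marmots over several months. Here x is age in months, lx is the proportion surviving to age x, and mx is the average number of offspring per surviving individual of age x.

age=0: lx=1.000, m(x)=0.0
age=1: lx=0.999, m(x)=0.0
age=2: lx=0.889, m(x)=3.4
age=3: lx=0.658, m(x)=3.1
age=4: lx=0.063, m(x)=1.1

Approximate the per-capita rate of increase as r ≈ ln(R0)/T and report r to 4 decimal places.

R0 = Σ lx·mx = 0 + 0 + 3.0226 + 2.0398 + 0.0693 = 5.1317
Σ x·lx·mx = 12.4418; T = 12.4418/5.1317 = 2.4245…
r ≈ ln(R0)/T = ln(5.1317)/2.4245… = 0.674546… → 0.6745

0.6745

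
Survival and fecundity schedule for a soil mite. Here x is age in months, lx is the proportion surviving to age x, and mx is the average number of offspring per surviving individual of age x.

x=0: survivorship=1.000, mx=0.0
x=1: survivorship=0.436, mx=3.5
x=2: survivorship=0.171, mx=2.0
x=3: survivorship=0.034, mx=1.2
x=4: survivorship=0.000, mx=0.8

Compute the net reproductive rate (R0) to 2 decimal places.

lx·mx by age: 0, 1.526, 0.342, 0.0408, 0
R0 = Σ lx·mx = 1.9088 → 1.91

1.91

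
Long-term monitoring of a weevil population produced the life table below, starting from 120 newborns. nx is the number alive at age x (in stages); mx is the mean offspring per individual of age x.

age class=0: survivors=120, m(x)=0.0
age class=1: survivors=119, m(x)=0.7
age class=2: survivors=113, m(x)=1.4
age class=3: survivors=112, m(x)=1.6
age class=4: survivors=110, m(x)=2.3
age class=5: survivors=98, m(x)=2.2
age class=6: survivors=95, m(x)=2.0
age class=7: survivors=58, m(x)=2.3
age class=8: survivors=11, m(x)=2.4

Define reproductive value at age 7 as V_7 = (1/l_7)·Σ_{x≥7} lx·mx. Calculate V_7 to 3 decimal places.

2.755

lx = nx/n0 = nx/120: 1, 0.99167…, 0.94167…, 0.93333…, 0.91667…, 0.81667…, 0.79167…, 0.48333…, 0.09167…
lx·mx for x ≥ 7: 1.111667…, 0.22… → sum = 1.331667…
V_7 = 1.331667… / l_7 = 1.331667… / 0.483333… = 2.755172… → 2.755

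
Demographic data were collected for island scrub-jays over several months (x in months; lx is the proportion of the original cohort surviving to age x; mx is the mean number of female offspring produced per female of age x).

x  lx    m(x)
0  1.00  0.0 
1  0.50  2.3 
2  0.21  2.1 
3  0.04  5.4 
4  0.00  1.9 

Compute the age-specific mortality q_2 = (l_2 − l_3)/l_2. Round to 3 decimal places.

q_2 = (l_2 − l_3) / l_2 = (0.21 − 0.04) / 0.21
     = 0.17 / 0.21 = 0.809524… → 0.810

0.810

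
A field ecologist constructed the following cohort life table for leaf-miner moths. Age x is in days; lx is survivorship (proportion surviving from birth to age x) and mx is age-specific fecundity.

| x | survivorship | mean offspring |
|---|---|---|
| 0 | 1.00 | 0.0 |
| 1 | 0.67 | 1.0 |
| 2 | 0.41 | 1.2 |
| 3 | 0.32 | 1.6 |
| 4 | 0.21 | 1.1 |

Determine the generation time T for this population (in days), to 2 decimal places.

2.16

lx·mx: 0, 0.67, 0.492, 0.512, 0.231 → R0 = 1.905
x·lx·mx: 0, 0.67, 0.984, 1.536, 0.924 → Σ = 4.114
T = 4.114 / 1.905 = 2.15958… → 2.16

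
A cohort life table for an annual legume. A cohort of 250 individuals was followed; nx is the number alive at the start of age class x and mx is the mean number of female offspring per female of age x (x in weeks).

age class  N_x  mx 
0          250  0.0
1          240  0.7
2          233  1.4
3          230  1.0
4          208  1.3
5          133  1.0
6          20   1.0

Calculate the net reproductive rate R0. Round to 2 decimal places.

4.59

lx = nx/n0 = nx/250: 1, 0.96, 0.932, 0.92, 0.832, 0.532, 0.08
lx·mx by age: 0, 0.672, 1.3048, 0.92, 1.0816, 0.532, 0.08
R0 = Σ lx·mx = 4.5904 → 4.59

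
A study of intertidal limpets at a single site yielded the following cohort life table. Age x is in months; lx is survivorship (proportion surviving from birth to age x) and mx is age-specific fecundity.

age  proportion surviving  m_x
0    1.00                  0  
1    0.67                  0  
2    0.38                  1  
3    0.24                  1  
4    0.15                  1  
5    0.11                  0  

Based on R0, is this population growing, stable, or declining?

R0 = Σ lx·mx = 0 + 0 + 0.38 + 0.24 + 0.15 + 0 = 0.77
R0 < 1, so the population is declining.

declining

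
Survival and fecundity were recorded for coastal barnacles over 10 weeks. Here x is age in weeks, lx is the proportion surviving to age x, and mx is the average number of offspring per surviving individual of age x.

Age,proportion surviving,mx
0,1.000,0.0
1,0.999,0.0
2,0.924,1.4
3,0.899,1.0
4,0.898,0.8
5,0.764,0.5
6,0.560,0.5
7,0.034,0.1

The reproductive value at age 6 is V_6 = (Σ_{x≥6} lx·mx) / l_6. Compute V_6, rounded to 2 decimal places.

lx·mx for x ≥ 6: 0.28, 0.0034 → sum = 0.2834
V_6 = 0.2834 / l_6 = 0.2834 / 0.56 = 0.506071… → 0.51

0.51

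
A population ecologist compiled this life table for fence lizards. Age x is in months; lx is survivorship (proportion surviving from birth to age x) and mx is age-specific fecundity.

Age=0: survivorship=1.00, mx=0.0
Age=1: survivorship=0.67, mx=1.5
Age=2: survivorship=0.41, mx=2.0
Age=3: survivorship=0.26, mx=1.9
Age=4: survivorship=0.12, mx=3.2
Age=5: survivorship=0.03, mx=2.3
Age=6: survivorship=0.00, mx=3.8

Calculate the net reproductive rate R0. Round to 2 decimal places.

2.77

lx·mx by age: 0, 1.005, 0.82, 0.494, 0.384, 0.069, 0
R0 = Σ lx·mx = 2.772 → 2.77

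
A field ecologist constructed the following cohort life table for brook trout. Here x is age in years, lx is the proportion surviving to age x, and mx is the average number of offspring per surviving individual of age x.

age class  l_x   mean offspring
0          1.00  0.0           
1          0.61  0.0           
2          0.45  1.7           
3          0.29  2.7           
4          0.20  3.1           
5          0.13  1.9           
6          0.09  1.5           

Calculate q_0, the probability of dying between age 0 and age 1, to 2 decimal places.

0.39

q_0 = (l_0 − l_1) / l_0 = (1 − 0.61) / 1
     = 0.39 / 1 = 0.39 → 0.39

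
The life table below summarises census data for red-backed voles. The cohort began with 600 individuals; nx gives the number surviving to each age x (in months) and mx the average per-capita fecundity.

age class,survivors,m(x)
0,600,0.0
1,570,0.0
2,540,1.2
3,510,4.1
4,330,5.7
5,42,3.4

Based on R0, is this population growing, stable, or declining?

lx = nx/n0 = nx/600: 1, 0.95, 0.9, 0.85, 0.55, 0.07
R0 = Σ lx·mx = 0 + 0 + 1.08 + 3.485 + 3.135 + 0.238 = 7.938
R0 > 1, so the population is growing.

growing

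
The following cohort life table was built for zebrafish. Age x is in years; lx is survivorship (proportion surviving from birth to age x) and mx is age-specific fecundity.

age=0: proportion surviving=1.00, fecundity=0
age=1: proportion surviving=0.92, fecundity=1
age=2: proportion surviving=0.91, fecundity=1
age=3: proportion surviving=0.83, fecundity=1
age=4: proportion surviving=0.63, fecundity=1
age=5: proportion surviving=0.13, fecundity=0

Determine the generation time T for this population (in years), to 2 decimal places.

lx·mx: 0, 0.92, 0.91, 0.83, 0.63, 0 → R0 = 3.29
x·lx·mx: 0, 0.92, 1.82, 2.49, 2.52, 0 → Σ = 7.75
T = 7.75 / 3.29 = 2.355623… → 2.36

2.36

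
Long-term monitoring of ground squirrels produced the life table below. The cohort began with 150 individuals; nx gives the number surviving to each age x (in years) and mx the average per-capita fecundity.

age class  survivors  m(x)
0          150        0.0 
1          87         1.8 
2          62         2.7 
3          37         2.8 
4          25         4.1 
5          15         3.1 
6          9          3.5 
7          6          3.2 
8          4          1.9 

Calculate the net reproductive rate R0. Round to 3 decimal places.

4.233

lx = nx/n0 = nx/150: 1, 0.58, 0.41333…, 0.24667…, 0.16667…, 0.1, 0.06, 0.04, 0.02667…
lx·mx by age: 0, 1.044, 1.116…, 0.690667…, 0.683333…, 0.31, 0.21, 0.128, 0.050667…
R0 = Σ lx·mx = 4.232667… → 4.233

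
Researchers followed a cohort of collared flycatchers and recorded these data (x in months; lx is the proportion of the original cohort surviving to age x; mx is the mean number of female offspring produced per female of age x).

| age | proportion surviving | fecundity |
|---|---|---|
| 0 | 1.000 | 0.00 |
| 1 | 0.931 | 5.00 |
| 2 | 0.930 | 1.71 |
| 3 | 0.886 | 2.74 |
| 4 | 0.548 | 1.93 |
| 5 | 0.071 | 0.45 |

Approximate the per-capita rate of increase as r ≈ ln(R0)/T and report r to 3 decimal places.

R0 = Σ lx·mx = 0 + 4.655 + 1.5903 + 2.42764 + 1.05764 + 0.03195 = 9.76253
Σ x·lx·mx = 19.50883; T = 19.50883/9.76253 = 1.99834…
r ≈ ln(R0)/T = ln(9.76253)/1.99834… = 1.14022… → 1.140

1.140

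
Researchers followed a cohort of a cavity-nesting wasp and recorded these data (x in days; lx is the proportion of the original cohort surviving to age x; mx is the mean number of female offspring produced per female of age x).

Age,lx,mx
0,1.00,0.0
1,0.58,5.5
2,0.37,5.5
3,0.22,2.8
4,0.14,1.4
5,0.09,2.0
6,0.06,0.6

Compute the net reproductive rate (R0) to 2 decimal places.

lx·mx by age: 0, 3.19, 2.035, 0.616, 0.196, 0.18, 0.036
R0 = Σ lx·mx = 6.253 → 6.25

6.25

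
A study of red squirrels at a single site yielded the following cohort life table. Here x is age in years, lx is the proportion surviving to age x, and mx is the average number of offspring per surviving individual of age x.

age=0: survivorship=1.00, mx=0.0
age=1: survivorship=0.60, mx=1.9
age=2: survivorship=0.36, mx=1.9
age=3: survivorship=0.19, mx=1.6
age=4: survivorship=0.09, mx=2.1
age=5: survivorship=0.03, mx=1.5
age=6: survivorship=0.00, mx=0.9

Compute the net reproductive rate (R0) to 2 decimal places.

2.36

lx·mx by age: 0, 1.14, 0.684, 0.304, 0.189, 0.045, 0
R0 = Σ lx·mx = 2.362 → 2.36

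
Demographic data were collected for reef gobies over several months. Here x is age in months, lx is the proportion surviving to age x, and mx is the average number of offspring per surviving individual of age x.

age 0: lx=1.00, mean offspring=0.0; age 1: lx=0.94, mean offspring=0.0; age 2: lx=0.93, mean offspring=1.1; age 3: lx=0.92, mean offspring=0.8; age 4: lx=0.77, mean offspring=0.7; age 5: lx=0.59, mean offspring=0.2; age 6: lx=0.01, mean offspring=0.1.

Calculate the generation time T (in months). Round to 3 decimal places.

lx·mx: 0, 0, 1.023, 0.736, 0.539, 0.118, 0.001 → R0 = 2.417
x·lx·mx: 0, 0, 2.046, 2.208, 2.156, 0.59, 0.006 → Σ = 7.006
T = 7.006 / 2.417 = 2.898635… → 2.899

2.899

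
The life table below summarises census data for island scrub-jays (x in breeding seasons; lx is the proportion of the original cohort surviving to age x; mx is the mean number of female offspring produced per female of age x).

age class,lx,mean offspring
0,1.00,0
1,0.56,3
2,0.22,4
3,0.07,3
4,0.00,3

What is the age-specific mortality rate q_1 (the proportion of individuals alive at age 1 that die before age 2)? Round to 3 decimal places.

0.607

q_1 = (l_1 − l_2) / l_1 = (0.56 − 0.22) / 0.56
     = 0.34 / 0.56 = 0.607143… → 0.607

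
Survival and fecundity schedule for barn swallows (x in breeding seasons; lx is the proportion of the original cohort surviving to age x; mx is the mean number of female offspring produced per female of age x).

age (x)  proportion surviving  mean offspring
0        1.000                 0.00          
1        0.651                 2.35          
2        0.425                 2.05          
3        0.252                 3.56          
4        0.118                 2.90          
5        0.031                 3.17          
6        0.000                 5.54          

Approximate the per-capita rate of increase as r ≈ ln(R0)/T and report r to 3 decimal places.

R0 = Σ lx·mx = 0 + 1.52985 + 0.87125 + 0.89712 + 0.3422 + 0.09827 + 0 = 3.73869
Σ x·lx·mx = 7.82386; T = 7.82386/3.73869 = 2.09267…
r ≈ ln(R0)/T = ln(3.73869)/2.09267… = 0.63017… → 0.630

0.630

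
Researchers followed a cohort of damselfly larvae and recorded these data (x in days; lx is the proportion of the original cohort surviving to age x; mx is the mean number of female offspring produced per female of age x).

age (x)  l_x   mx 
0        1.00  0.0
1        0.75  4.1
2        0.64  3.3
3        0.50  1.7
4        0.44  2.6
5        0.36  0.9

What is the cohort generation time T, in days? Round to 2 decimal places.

lx·mx: 0, 3.075, 2.112, 0.85, 1.144, 0.324 → R0 = 7.505
x·lx·mx: 0, 3.075, 4.224, 2.55, 4.576, 1.62 → Σ = 16.045
T = 16.045 / 7.505 = 2.137908… → 2.14

2.14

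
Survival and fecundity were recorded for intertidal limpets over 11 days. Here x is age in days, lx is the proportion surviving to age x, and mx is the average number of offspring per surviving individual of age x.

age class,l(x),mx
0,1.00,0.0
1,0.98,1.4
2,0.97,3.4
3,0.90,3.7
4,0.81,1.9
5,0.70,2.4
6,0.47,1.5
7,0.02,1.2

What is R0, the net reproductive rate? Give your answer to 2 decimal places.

11.95

lx·mx by age: 0, 1.372, 3.298, 3.33, 1.539, 1.68, 0.705, 0.024
R0 = Σ lx·mx = 11.948 → 11.95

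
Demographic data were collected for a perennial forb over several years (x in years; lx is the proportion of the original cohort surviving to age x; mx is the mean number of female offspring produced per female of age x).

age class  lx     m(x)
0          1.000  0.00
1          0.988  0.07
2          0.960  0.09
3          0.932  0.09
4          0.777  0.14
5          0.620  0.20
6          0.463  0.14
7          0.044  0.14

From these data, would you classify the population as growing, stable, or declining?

R0 = Σ lx·mx = 0 + 0.06916 + 0.0864 + 0.08388 + 0.10878 + 0.124 + 0.06482 + 0.00616 = 0.5432
R0 < 1, so the population is declining.

declining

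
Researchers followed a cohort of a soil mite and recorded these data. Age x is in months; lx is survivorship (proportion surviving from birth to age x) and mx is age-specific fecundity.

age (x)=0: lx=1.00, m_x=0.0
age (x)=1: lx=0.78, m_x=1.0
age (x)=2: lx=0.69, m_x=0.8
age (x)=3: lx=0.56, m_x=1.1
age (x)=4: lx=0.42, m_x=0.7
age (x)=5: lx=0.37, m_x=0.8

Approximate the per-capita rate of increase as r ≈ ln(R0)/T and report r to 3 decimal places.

R0 = Σ lx·mx = 0 + 0.78 + 0.552 + 0.616 + 0.294 + 0.296 = 2.538
Σ x·lx·mx = 6.388; T = 6.388/2.538 = 2.51694…
r ≈ ln(R0)/T = ln(2.538)/2.51694… = 0.37004… → 0.370

0.370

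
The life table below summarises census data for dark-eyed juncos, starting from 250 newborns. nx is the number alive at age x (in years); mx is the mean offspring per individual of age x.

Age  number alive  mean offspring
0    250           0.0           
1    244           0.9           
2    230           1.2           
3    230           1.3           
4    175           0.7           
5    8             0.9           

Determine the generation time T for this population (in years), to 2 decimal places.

lx = nx/n0 = nx/250: 1, 0.976, 0.92, 0.92, 0.7, 0.032
lx·mx: 0, 0.8784, 1.104, 1.196, 0.49, 0.0288 → R0 = 3.6972
x·lx·mx: 0, 0.8784, 2.208, 3.588, 1.96, 0.144 → Σ = 8.7784
T = 8.7784 / 3.6972 = 2.374337… → 2.37

2.37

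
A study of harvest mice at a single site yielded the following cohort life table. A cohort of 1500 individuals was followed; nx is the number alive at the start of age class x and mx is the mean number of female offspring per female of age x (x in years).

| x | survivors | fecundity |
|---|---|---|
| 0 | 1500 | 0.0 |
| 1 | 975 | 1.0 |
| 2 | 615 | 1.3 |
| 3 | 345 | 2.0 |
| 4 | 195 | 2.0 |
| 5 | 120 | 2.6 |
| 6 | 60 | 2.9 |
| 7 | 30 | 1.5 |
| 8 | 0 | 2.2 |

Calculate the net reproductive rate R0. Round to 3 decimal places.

2.257

lx = nx/n0 = nx/1500: 1, 0.65, 0.41, 0.23, 0.13, 0.08, 0.04, 0.02, 0
lx·mx by age: 0, 0.65, 0.533, 0.46, 0.26, 0.208, 0.116, 0.03, 0
R0 = Σ lx·mx = 2.257 → 2.257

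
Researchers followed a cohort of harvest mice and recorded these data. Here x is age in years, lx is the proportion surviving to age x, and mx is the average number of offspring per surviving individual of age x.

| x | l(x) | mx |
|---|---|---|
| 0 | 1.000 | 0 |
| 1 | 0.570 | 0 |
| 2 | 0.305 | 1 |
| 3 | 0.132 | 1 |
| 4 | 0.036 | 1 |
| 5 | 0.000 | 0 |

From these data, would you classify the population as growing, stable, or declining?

declining

R0 = Σ lx·mx = 0 + 0 + 0.305 + 0.132 + 0.036 + 0 = 0.473
R0 < 1, so the population is declining.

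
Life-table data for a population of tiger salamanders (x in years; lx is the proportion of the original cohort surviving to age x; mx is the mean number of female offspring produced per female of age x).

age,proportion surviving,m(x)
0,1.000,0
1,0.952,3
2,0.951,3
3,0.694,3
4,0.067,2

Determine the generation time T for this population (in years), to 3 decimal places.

1.936

lx·mx: 0, 2.856, 2.853, 2.082, 0.134 → R0 = 7.925
x·lx·mx: 0, 2.856, 5.706, 6.246, 0.536 → Σ = 15.344
T = 15.344 / 7.925 = 1.936151… → 1.936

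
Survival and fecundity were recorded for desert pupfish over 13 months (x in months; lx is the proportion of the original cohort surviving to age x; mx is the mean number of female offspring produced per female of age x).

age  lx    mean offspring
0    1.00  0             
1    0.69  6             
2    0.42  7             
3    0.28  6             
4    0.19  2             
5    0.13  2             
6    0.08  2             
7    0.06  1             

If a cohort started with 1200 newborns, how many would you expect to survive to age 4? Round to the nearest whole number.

Expected survivors = N0 · l_4 = 1200 × 0.19 = 228 → 228

228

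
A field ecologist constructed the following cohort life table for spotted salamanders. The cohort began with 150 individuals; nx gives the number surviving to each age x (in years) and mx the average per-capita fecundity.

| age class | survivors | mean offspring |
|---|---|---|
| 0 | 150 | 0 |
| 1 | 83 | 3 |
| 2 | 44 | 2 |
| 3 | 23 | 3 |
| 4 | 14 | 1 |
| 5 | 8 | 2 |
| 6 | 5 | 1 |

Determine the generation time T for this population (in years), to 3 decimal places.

lx = nx/n0 = nx/150: 1, 0.55333…, 0.29333…, 0.15333…, 0.09333…, 0.05333…, 0.03333…
lx·mx: 0, 1.66…, 0.586667…, 0.46…, 0.093333…, 0.106667…, 0.033333… → R0 = 2.94…
x·lx·mx: 0, 1.66…, 1.173333…, 1.38…, 0.373333…, 0.533333…, 0.2… → Σ = 5.32…
T = 5.32… / 2.94… = 1.809524… → 1.810

1.810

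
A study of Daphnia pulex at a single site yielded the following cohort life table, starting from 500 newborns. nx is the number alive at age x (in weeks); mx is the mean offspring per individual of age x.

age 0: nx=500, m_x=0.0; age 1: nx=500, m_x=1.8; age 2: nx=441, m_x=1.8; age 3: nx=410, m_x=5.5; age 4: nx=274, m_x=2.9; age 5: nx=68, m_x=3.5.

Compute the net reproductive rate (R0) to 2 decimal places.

lx = nx/n0 = nx/500: 1, 1, 0.882, 0.82, 0.548, 0.136
lx·mx by age: 0, 1.8, 1.5876, 4.51, 1.5892, 0.476
R0 = Σ lx·mx = 9.9628 → 9.96

9.96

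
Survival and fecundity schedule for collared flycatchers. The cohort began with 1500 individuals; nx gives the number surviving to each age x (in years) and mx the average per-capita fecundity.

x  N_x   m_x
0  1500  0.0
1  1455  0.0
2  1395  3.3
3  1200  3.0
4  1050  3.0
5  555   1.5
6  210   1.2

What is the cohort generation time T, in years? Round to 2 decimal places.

3.08

lx = nx/n0 = nx/1500: 1, 0.97, 0.93, 0.8, 0.7, 0.37, 0.14
lx·mx: 0, 0, 3.069, 2.4, 2.1, 0.555, 0.168 → R0 = 8.292
x·lx·mx: 0, 0, 6.138, 7.2, 8.4, 2.775, 1.008 → Σ = 25.521
T = 25.521 / 8.292 = 3.077786… → 3.08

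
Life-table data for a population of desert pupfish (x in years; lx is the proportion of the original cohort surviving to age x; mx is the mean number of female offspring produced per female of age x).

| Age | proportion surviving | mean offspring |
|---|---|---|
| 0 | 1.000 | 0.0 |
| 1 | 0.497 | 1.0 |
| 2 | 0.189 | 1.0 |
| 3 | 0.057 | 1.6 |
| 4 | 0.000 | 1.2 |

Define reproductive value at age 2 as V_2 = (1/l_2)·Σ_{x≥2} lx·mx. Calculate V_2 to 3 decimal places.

lx·mx for x ≥ 2: 0.189, 0.0912, 0 → sum = 0.2802
V_2 = 0.2802 / l_2 = 0.2802 / 0.189 = 1.48254… → 1.483

1.483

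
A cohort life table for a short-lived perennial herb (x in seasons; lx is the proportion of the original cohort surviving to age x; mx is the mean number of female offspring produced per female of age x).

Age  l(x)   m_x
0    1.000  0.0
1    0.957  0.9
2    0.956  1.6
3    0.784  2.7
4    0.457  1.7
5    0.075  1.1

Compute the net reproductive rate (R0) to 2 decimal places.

lx·mx by age: 0, 0.8613, 1.5296, 2.1168, 0.7769, 0.0825
R0 = Σ lx·mx = 5.3671 → 5.37

5.37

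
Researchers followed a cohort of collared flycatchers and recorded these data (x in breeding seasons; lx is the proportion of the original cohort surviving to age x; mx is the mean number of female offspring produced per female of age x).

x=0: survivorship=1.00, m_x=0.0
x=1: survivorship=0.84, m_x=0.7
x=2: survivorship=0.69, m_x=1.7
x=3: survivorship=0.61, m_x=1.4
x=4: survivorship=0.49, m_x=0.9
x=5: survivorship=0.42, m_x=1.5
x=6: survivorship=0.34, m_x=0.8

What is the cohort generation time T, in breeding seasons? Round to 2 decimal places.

3.04

lx·mx: 0, 0.588, 1.173, 0.854, 0.441, 0.63, 0.272 → R0 = 3.958
x·lx·mx: 0, 0.588, 2.346, 2.562, 1.764, 3.15, 1.632 → Σ = 12.042
T = 12.042 / 3.958 = 3.042446… → 3.04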